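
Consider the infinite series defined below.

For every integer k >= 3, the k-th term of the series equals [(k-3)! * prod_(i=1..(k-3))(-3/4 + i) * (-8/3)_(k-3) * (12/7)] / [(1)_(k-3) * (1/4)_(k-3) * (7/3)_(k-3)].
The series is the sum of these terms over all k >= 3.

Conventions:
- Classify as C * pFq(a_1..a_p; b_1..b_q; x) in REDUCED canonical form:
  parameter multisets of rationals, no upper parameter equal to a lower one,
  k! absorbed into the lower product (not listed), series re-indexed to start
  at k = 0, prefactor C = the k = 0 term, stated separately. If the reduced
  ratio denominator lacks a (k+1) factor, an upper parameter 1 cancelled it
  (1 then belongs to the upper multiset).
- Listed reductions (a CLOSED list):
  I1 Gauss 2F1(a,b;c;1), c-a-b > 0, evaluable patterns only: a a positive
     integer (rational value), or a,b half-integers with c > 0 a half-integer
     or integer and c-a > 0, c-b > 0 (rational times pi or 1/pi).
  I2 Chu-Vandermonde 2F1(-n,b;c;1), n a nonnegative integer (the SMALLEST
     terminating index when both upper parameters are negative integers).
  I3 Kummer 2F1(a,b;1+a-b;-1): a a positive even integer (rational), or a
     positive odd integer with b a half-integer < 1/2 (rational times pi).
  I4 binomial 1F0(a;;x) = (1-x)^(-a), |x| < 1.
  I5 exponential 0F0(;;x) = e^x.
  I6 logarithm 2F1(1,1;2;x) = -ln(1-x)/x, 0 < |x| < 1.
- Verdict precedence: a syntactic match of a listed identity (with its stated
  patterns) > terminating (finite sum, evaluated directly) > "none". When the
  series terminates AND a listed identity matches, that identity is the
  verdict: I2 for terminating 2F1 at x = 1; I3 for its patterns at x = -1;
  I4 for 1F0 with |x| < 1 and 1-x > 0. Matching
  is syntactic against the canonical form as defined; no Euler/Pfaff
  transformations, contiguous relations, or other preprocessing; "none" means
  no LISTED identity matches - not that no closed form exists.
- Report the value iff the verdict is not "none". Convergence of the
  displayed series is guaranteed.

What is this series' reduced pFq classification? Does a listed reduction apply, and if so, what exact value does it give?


Classification (C = 12/7): 2F1 with upper {-8/3, 1}, lower {7/3}, argument x = 1. Verdict: Gauss (I1, integer-parameter pattern) applies (x = 1: the Gamma ratio telescopes since c-a-b = 4 > 0 and a = 1 in Z>0). Hence: 4/7.

Key observation: from the first term 12/7: the running product (C = 12/7) telescopes to a rising factorial.
Term ratio: r(k) = 1 * (k-8/3) (k+1) / [(k+7/3) (k+1)] - poly over poly, x = 1 from leading terms; C = 12/7 at k = 0.


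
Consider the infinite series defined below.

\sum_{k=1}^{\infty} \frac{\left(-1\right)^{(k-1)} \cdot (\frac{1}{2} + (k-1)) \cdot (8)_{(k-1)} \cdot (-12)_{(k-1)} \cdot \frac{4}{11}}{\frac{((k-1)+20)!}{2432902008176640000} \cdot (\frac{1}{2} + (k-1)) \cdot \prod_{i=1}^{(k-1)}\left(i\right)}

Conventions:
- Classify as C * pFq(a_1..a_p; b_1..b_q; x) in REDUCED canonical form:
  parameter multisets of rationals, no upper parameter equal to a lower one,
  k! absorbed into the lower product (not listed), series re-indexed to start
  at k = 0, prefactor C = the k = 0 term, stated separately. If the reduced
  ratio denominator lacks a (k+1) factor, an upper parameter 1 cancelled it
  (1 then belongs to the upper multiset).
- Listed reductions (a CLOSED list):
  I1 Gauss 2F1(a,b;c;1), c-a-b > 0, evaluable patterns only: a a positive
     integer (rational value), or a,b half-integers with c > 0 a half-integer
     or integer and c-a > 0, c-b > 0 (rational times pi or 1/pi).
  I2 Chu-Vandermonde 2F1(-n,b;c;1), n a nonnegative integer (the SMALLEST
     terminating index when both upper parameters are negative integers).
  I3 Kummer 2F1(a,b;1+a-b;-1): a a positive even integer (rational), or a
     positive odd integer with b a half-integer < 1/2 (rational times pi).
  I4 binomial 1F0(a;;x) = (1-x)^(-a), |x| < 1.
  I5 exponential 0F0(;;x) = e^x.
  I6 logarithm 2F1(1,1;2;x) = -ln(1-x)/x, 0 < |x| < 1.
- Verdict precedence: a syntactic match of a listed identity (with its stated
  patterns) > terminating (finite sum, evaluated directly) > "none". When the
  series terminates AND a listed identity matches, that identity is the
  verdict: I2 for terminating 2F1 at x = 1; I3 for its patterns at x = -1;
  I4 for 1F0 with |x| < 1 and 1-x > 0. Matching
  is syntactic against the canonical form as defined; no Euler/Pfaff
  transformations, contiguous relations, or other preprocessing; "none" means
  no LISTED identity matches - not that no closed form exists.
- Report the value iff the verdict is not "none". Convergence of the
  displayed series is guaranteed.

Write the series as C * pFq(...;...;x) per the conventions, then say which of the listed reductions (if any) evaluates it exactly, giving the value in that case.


Structural cue: with t_0 = \frac{4}{11}, the product of the first k integers (prefactor 4/11) is k!.
Ratio: r(k) = -1 * (k-12) (k+8) / [(k+21) (k+1)] ; factor over Q: parameters, x = -1, and C = \frac{4}{11}.

Prefactor \frac{4}{11}, argument -1: 2F1 with upper {-12, 8} over lower {21}. Verdict: this is the Kummer evaluation I3 (x = -1; c = 21 equals 1+a-b for upper {-12, 8}: listed pattern). Hence: \frac{1938}{77}.


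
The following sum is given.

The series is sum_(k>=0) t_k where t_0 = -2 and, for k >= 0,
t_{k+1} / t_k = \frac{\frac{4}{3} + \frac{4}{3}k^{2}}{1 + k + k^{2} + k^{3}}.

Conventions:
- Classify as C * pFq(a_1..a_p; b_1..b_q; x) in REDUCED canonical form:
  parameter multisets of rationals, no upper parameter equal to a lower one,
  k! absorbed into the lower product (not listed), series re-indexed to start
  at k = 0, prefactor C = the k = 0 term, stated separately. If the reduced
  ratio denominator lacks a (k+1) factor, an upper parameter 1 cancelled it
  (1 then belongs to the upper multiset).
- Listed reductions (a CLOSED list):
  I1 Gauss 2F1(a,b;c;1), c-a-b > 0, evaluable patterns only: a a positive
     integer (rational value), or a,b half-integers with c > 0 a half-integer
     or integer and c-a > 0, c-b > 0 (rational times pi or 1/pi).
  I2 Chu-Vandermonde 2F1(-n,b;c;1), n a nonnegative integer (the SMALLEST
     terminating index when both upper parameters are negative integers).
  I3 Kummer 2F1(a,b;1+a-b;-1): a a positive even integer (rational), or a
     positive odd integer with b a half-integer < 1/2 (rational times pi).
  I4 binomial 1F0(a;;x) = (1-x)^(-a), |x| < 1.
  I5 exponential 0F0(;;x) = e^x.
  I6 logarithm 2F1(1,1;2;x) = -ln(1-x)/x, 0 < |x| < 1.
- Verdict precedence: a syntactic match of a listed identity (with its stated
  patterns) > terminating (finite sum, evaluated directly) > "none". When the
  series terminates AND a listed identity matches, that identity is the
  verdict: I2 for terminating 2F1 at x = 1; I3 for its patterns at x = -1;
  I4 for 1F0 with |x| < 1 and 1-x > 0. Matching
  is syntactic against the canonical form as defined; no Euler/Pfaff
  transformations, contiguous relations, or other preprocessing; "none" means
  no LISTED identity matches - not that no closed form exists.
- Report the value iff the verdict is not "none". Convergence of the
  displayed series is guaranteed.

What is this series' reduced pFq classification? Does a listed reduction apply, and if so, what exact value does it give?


With C = -2: the canonical form is 0F0(-; -; \frac{4}{3}). Verdict: exponential (I5) fires (the 0F0 exponential series at x = \frac{4}{3}). Hence: \left(-2\right) \cdot e^{\frac{4}{3}}.

The tell: t_0 being -2, the ratio is unreduced: k^2 + 1 divides both sides (prefactor -2).
Adjacent-term ratio: r(k) = \frac{4}{3} * 1 / [(k+1)] - rational in k, leading ratio \frac{4}{3}; with t_0 = -2, classification follows.


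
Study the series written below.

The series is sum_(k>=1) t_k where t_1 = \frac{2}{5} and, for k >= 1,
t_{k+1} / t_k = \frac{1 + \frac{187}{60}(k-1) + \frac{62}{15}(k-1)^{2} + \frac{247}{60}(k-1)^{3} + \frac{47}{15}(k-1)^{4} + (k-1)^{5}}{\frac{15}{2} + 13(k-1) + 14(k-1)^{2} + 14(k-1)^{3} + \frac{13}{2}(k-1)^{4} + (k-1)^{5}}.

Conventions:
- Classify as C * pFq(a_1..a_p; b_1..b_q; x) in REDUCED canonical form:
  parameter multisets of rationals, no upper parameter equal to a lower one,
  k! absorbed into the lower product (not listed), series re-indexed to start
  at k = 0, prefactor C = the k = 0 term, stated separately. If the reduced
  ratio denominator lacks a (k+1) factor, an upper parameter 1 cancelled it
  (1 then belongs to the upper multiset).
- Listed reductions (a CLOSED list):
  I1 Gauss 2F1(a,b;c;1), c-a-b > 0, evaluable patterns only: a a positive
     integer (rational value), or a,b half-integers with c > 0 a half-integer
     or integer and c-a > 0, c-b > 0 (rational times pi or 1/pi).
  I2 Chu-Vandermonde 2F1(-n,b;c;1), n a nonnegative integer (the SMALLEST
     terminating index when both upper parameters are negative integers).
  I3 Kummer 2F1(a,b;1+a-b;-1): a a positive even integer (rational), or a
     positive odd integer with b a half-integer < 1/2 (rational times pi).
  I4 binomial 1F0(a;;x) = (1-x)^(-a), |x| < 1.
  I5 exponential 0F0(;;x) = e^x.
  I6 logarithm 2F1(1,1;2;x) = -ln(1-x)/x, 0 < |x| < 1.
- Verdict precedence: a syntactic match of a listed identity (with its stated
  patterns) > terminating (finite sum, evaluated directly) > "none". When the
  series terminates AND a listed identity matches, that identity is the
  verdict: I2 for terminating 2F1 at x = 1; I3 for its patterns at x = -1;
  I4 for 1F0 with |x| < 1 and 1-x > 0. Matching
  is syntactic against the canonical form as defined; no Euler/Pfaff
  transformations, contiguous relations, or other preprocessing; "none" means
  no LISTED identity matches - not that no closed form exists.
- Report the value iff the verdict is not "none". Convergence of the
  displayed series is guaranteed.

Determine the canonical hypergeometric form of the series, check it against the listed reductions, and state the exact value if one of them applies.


With C = \frac{2}{5}: the canonical form is 3F2(\frac{4}{5}, \frac{5}{6}, \frac{3}{2}; \frac{5}{2}, 3; 1). Verdict: none. A 3F2 with upper {\frac{4}{5}, \frac{5}{6}, \frac{3}{2}} fits none of I1-I6 at x = 1; the sum runs forever.

First insight: t_0 = \frac{2}{5} here, and the expanded ratio factors over Q; C = 2/5, roots give parameters.
Consecutive-term ratio: r(k) = 1 * (k+\frac{4}{5}) (k+\frac{5}{6}) (k+\frac{3}{2}) / [(k+\frac{5}{2}) (k+3) (k+1)] - rational; roots negated = parameters, x = 1, C = \frac{2}{5}.


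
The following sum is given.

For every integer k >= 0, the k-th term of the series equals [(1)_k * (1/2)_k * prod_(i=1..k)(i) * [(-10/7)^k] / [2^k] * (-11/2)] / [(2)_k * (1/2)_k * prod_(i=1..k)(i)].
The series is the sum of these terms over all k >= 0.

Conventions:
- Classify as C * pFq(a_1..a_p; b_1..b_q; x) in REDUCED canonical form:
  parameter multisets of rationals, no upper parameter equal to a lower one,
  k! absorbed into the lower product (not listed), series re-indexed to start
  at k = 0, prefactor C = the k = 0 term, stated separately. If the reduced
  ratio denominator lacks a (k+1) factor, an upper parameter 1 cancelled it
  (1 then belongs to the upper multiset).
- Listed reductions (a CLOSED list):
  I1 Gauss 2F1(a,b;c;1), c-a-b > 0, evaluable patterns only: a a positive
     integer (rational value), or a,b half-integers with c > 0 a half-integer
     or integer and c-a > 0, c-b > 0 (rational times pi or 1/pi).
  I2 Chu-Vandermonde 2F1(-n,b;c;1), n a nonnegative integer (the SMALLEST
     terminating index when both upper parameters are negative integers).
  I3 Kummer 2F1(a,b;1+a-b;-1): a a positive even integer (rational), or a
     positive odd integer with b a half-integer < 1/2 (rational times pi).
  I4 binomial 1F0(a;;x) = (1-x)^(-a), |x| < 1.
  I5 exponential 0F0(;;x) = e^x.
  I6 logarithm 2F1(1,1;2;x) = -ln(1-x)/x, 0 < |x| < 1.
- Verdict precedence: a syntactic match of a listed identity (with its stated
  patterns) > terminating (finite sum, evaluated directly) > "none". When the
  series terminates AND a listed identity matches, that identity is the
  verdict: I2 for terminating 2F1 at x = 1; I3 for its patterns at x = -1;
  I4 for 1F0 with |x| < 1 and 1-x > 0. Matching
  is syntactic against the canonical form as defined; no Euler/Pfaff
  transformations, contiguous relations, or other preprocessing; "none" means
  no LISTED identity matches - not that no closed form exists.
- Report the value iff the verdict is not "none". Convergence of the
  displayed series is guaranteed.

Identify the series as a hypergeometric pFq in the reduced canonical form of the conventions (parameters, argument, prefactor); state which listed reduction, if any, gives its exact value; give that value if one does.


Canonical form: C = -11/2 times 2F1 with upper {1, 1}, lower {2}, x = -5/7. Verdict: the logarithmic series (I6) matches (the logarithm: parameters (1,1;2), x = -5/7). Value: (-77/10) * ln(12/7).

The tell: x = (-5/7) and the product of the first k integers (C = -11/2) is k!.
Term ratio: r(k) = (-5/7) * (k+1) (k+1) / [(k+2) (k+1)] - poly over poly, x = (-5/7) from leading terms; C = -11/2 at k = 0.


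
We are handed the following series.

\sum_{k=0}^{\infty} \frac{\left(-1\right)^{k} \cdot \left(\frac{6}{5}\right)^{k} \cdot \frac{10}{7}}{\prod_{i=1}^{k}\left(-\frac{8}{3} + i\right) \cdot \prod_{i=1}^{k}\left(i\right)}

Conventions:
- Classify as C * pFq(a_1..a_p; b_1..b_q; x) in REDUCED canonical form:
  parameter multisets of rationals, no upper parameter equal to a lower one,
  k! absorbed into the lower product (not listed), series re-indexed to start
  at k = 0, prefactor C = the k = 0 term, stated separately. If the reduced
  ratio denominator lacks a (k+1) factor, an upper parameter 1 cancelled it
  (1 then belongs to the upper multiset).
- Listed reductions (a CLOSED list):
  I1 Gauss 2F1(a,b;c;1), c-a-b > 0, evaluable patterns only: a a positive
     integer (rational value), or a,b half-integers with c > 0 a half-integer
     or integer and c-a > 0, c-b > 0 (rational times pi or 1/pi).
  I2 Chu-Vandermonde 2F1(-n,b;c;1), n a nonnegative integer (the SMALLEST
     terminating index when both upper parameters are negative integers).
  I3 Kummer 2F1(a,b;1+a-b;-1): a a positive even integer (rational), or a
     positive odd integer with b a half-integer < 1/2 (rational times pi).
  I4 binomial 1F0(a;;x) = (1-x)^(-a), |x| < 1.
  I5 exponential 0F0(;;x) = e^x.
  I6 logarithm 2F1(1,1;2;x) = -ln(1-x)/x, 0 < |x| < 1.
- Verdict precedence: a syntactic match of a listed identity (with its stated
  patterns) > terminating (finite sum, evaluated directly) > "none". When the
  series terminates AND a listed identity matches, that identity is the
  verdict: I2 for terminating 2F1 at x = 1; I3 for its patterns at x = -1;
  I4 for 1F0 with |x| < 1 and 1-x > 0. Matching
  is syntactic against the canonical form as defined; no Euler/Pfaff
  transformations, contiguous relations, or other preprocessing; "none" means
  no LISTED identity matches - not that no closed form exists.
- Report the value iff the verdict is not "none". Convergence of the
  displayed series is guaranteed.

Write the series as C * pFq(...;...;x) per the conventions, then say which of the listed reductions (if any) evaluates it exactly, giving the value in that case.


Prefactor \frac{10}{7}, argument -\frac{6}{5}: 0F1 with upper {-} over lower {-\frac{5}{3}}. Verdict: none here - no I1-I6 shape fits x = -\frac{6}{5} with lower {-\frac{5}{3}}.

First insight: t_0 being \frac{10}{7}, the lower running product (C = 10/7, x = -6/5) is a rising factorial.
Term ratio: r(k) = -\frac{6}{5} * 1 / [(k-\frac{5}{3}) (k+1)] - poly over poly, x = -\frac{6}{5} from leading terms; C = \frac{10}{7} at k = 0.


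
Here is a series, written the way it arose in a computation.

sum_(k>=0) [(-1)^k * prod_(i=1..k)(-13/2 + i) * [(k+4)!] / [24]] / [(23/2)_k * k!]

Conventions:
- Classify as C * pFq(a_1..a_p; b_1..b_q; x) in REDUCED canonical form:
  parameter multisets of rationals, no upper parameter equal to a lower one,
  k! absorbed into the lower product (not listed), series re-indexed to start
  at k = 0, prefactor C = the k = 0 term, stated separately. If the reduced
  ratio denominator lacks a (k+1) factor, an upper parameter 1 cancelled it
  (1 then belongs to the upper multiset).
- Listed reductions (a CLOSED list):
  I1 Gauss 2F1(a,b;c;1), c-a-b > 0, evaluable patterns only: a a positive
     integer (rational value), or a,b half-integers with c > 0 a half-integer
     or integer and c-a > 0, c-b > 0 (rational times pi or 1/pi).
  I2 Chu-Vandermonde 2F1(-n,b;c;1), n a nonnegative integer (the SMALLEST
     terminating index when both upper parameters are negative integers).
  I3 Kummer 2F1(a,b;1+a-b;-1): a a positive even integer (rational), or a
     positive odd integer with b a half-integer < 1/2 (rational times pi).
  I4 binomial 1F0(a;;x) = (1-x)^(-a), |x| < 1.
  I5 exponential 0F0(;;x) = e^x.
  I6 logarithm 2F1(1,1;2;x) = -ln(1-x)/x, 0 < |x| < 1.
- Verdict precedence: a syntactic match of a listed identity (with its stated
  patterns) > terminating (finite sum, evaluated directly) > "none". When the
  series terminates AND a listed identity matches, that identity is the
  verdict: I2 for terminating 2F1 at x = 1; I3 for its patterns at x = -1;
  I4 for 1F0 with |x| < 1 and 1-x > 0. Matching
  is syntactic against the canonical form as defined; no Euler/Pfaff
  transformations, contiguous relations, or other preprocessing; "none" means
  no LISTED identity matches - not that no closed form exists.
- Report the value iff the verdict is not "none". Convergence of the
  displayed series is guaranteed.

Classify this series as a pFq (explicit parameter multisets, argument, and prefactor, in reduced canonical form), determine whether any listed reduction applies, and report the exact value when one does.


Canonical form: C = 1 times 2F1 with upper {-11/2, 5}, lower {23/2}, x = -1. Verdict: the Kummer evaluation I3 applies (x = -1; c = 23/2 equals 1+a-b for upper {-11/2, 5}: listed pattern). Exact value: (43648605/16777216) * pi.

Structural cue: t_0 = 1 here, and the factorial ratio (C = 1, x = -1) (k+a-1)!/(a-1)! is a rising factorial (a)_k.
Ratio: r(k) = (-1) * (k-11/2) (k+5) / [(k+23/2) (k+1)] - rational in k. x = (-1); t_0 = 1; negate the roots.


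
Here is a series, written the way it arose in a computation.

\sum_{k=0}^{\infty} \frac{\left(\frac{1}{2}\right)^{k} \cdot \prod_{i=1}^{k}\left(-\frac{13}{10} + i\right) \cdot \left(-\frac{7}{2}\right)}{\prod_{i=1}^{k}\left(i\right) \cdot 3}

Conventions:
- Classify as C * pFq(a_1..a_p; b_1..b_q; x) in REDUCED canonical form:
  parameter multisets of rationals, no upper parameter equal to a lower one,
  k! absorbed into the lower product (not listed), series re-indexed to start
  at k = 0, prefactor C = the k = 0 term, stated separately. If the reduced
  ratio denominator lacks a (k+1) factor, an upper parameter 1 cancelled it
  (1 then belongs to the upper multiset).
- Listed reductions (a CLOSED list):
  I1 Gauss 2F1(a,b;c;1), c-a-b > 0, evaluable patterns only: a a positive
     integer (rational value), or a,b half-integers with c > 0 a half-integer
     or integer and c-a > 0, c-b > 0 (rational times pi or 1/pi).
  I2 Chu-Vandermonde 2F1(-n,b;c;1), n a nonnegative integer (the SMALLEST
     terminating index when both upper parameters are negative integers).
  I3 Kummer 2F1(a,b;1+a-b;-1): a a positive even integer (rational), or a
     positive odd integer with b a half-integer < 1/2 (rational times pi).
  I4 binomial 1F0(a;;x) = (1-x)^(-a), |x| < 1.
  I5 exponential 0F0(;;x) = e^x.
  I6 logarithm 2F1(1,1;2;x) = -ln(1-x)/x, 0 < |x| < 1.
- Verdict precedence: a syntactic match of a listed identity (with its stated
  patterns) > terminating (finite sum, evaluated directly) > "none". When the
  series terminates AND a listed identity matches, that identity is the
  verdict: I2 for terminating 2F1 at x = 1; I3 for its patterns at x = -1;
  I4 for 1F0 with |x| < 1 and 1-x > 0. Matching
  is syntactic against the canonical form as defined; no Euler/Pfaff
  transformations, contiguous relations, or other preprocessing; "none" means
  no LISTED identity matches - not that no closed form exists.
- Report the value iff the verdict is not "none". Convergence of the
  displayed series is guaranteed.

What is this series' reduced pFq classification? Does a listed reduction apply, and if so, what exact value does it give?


x = \frac{1}{2} here; the reduced form reads 1F0, upper {-\frac{3}{10}}, lower {-}, C = -\frac{7}{6}. Verdict: the binomial series (I4) applies (the 1F0 binomial series: exponent 3/10, x = \frac{1}{2}). Hence: \left(-\frac{7}{6}\right) \cdot \left(\frac{1}{2}\right)^{\frac{3}{10}}.

Key observation: from the first term -\frac{7}{6}: the constant factors (prefactor -7/6) combine into one prefactor.
Adjacent-term ratio: r(k) = \frac{1}{2} * (k-\frac{3}{10}) / [(k+1)] - rational; roots negated = parameters, x = \frac{1}{2}, C = -\frac{7}{6}.


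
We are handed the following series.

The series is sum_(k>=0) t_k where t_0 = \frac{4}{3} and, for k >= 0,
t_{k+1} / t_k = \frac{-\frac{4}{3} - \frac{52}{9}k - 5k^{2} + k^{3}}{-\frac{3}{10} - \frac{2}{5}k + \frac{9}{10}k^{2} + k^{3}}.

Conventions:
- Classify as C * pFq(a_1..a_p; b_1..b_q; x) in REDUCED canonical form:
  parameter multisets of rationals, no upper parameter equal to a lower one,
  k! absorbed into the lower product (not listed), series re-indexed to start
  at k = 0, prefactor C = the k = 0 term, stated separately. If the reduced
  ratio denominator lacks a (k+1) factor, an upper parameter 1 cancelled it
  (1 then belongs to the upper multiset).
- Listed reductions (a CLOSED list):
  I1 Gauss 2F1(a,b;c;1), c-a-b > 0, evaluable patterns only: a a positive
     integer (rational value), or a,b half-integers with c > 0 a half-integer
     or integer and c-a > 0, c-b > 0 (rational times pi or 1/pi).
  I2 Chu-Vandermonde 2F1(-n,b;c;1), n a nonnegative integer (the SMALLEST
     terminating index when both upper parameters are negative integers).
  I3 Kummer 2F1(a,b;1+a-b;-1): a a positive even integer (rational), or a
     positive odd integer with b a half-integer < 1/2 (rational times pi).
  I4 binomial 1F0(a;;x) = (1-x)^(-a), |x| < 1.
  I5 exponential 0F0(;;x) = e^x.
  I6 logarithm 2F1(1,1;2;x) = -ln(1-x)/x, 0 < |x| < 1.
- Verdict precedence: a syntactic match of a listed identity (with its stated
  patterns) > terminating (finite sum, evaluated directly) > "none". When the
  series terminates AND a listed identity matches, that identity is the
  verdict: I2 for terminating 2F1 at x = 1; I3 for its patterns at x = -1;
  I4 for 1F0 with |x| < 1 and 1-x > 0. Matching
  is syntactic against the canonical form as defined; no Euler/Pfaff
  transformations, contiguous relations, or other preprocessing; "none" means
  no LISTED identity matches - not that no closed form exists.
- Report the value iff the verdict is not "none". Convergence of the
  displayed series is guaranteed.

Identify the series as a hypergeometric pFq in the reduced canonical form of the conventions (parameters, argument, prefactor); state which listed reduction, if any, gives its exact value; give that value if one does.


Classification (C = \frac{4}{3}): 3F2 with upper {-6, \frac{1}{3}, \frac{2}{3}}, lower {-\frac{3}{5}, \frac{1}{2}}, argument x = 1. Verdict: terminating (-6 upstairs). 7 nonzero terms in all; added directly. Exact value: -\frac{31485464452}{507133420101}.

Structural cue: x = 1 and factor the ratio over Q (prefactor 4/3): negated roots = parameters.
Step ratio: r(k) = 1 * (k-6) (k+\frac{1}{3}) (k+\frac{2}{3}) / [(k-\frac{3}{5}) (k+\frac{1}{2}) (k+1)] ; factor over Q: parameters, x = 1, and C = \frac{4}{3}.


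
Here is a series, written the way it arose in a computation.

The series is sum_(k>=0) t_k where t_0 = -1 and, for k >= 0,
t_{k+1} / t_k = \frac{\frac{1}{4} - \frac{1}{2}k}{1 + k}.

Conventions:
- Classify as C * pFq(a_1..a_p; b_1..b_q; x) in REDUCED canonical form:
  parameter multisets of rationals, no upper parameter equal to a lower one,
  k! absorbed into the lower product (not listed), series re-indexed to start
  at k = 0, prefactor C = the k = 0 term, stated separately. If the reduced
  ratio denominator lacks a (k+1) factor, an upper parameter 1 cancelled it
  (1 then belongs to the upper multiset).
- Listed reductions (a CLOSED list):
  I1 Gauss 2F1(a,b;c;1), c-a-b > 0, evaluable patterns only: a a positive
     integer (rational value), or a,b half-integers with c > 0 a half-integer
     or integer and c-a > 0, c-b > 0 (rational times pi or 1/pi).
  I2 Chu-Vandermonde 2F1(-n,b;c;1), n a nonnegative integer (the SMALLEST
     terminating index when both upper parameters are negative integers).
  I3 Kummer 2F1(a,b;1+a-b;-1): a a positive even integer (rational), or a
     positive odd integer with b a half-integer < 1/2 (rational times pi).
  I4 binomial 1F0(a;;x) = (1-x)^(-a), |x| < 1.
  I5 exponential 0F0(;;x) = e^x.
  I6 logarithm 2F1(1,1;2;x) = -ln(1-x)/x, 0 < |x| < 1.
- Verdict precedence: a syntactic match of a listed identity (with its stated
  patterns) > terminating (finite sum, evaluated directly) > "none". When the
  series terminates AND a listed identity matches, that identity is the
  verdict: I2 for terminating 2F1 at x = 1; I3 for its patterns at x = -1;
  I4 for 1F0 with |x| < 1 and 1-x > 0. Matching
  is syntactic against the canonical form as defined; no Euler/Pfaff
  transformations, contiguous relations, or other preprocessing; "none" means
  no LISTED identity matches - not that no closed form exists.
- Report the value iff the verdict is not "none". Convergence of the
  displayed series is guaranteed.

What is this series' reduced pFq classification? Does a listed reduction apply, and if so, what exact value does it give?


At argument -\frac{1}{2}: a 1F0 with upper {-\frac{1}{2}}, lower {-}, scaled by C = -1. Verdict at x = -\frac{1}{2}: the I4 binomial reduction matches (the 1F0 binomial series: exponent 1/2, x = -\frac{1}{2}). Hence: \left(-1\right) \cdot \left(\frac{3}{2}\right)^{\frac{1}{2}}.

Structural cue: t_0 being -1, factor the ratio over Q (prefactor -1): negated roots = parameters.
Term ratio: r(k) = -\frac{1}{2} * (k-\frac{1}{2}) / [(k+1)] - rational in k, leading ratio -\frac{1}{2}; with t_0 = -1, classification follows.


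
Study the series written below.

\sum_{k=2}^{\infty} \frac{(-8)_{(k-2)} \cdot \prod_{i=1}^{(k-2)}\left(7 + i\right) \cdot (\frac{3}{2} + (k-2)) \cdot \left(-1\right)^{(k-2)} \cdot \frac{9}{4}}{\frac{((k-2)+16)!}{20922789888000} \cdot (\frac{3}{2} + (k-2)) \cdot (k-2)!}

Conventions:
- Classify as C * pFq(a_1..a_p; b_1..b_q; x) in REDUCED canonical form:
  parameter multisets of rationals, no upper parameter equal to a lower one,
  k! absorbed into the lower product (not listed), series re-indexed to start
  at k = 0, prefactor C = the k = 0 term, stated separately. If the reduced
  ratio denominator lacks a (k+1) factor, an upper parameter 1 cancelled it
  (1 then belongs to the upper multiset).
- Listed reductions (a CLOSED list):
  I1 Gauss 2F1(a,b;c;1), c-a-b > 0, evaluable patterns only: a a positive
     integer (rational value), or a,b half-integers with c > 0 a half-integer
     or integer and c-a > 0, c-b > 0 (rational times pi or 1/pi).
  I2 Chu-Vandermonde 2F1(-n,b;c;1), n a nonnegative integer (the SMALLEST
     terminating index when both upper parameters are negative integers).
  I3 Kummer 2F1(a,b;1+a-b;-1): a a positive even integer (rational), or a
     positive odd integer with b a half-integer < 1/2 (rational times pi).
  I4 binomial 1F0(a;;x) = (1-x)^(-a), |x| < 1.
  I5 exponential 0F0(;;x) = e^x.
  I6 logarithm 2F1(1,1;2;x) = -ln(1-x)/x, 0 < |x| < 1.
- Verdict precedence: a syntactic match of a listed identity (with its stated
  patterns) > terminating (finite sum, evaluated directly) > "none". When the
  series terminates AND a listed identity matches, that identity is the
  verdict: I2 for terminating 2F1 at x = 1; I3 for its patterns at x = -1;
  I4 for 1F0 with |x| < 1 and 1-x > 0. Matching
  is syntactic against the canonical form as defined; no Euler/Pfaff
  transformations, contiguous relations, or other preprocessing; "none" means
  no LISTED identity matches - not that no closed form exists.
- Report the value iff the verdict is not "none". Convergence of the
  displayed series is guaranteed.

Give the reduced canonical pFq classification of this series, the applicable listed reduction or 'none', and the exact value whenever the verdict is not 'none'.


Reduced: x = -1, 2F1, upper = {-8, 8}, lower = {17}, C = \frac{9}{4}. Verdict: Kummer (I3) matches (x = -1; c = 17 equals 1+a-b for upper {-8, 8}: listed pattern). Sum: \frac{117}{2}.

Key step: from the first term \frac{9}{4}: striking the common factor k + 3/2 reduces the term (C = 9/4).
Term ratio: r(k) = -1 * (k-8) (k+8) / [(k+17) (k+1)] - rational; roots negated = parameters, x = -1, C = \frac{9}{4}.


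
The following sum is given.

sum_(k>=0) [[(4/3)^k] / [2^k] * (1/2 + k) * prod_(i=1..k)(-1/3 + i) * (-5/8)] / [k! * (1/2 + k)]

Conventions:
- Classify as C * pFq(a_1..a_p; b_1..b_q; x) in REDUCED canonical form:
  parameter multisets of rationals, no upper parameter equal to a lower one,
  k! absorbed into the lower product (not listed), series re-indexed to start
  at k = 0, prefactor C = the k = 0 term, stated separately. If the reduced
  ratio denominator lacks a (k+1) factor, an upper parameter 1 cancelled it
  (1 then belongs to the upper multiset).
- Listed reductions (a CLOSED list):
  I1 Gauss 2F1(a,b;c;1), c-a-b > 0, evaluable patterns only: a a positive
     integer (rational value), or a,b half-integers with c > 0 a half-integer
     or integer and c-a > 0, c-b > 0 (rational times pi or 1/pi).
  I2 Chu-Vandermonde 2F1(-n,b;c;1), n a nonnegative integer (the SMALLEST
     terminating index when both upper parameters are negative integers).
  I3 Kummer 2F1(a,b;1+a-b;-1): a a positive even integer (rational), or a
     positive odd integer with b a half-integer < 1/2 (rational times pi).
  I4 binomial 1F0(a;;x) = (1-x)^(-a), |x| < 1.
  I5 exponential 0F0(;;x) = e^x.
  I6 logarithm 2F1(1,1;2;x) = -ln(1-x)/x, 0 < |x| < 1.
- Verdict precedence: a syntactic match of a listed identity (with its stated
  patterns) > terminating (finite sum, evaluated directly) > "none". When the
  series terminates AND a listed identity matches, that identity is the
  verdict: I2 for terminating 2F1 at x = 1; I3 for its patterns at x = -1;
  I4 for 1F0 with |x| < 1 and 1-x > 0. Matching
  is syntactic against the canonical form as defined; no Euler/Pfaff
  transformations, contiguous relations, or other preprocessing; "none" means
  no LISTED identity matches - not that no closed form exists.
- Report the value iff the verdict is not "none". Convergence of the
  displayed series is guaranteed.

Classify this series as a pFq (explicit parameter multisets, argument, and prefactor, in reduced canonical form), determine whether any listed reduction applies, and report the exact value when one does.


The series (x = 2/3) is 1F0: upper {2/3}, lower {-}, prefactor -5/8. Verdict: binomial (I4) fires (the 1F0 binomial series: exponent -2/3, x = 2/3). Hence: (-5/8) * (1/3)^(-2/3).

Key observation: with t_0 = -5/8, the running product (prefactor -5/8) telescopes to a rising factorial.
Adjacent-term ratio: r(k) = (2/3) * (k+2/3) / [(k+1)] - poly over poly, x = (2/3) from leading terms; C = -5/8 at k = 0.


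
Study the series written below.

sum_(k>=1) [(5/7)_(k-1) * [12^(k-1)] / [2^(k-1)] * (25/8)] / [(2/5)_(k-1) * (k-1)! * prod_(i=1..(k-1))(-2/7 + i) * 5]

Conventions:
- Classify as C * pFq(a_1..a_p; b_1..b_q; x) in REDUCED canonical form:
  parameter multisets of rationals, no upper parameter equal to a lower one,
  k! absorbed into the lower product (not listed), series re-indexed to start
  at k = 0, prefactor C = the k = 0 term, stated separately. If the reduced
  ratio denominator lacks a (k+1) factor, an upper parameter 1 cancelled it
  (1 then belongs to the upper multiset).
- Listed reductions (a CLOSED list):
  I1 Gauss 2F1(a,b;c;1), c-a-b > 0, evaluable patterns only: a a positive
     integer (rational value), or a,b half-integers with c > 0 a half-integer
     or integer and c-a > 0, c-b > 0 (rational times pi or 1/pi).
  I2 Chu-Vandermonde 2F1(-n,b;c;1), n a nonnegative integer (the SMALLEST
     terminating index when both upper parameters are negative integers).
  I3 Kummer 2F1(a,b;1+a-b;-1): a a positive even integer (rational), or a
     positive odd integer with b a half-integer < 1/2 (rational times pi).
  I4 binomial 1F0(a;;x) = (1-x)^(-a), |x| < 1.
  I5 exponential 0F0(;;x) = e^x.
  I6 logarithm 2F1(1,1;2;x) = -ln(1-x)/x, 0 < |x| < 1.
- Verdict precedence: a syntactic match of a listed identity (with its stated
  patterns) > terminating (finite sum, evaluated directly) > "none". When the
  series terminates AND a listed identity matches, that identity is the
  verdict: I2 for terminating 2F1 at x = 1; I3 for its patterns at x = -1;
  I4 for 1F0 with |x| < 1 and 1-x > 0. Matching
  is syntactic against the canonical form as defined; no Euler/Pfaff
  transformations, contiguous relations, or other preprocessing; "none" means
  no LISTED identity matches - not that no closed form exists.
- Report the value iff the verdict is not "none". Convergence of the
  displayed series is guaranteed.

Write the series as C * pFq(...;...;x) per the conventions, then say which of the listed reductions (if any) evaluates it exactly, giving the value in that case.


With C = 5/8: the canonical form is 0F1(-; 2/5; 6). Verdict: none here - no I1-I6 shape fits x = 6 with lower {2/5}.

Key step: t_0 = 5/8 here, and the lower running product (C = 5/8, x = 6) is a rising factorial.
Step ratio: r(k) = 6 * 1 / [(k+2/5) (k+1)] - rational; roots negated = parameters, x = 6, C = 5/8.


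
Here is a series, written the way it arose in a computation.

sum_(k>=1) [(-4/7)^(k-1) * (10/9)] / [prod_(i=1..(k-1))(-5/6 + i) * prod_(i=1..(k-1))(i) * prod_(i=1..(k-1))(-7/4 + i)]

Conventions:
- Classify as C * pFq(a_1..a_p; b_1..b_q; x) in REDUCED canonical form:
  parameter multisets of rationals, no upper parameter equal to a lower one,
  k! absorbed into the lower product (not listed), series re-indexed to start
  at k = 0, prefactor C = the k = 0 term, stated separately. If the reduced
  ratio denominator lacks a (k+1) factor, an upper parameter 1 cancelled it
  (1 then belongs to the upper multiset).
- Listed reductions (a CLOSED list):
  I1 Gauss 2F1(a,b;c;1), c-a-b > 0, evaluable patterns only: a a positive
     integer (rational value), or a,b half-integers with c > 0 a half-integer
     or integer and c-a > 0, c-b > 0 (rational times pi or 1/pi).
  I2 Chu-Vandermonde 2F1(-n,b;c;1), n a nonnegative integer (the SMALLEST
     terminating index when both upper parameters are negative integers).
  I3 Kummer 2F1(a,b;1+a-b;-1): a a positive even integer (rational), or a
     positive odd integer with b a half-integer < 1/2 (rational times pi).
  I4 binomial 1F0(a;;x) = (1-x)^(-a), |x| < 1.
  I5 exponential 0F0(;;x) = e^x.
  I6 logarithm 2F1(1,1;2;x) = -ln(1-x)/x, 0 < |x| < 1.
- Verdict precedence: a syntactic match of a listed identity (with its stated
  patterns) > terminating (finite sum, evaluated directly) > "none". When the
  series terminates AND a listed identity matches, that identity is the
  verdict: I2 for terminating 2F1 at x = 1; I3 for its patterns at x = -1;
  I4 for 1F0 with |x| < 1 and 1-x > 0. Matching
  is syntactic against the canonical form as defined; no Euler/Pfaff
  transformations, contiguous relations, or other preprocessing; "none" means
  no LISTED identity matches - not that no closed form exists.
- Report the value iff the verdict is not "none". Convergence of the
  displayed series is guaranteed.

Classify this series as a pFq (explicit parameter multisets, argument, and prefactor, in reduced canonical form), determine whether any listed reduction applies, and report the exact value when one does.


Key observation: x = (-4/7) and the product of the first k integers (C = 10/9) is k!.
Term ratio: r(k) = (-4/7) * 1 / [(k-3/4) (k+1/6) (k+1)] - rational in k. x = (-4/7); t_0 = 10/9; negate the roots.

This is 10/9 * 0F2(-; -3/4, 1/6; -4/7) in reduced canonical form. Verdict: none - at argument -4/7 the multisets {-} ; {-3/4, 1/6} match no listed identity.


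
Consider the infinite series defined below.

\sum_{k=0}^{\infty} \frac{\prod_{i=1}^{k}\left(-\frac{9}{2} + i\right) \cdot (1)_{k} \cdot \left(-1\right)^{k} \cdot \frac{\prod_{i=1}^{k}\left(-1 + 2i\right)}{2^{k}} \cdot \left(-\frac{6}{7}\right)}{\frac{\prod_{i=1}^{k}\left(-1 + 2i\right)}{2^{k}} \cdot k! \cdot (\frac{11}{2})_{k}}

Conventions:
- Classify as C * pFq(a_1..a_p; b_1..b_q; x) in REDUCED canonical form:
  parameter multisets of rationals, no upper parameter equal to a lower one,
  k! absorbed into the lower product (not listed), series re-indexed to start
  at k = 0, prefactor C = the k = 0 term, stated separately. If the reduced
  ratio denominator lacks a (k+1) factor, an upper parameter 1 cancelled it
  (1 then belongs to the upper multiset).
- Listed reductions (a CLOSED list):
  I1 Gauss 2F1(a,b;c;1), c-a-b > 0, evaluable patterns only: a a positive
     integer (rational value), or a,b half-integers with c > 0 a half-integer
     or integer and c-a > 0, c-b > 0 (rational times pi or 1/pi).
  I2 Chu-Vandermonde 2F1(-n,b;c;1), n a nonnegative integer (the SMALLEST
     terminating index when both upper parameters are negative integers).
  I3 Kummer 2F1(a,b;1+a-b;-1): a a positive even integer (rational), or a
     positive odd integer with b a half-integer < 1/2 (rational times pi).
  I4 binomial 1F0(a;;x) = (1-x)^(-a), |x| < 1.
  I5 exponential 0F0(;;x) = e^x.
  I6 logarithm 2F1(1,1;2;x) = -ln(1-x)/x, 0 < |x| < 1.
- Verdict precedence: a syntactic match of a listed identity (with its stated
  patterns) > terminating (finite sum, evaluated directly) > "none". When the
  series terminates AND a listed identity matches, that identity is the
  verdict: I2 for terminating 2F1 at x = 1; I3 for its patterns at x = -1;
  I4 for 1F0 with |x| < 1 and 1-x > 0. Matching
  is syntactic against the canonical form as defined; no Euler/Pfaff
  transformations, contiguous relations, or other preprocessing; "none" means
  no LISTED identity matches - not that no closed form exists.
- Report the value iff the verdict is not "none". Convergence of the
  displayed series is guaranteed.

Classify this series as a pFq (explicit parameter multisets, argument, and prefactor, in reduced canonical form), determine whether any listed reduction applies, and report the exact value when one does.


Reduced: x = -1, 2F1, upper = {-\frac{7}{2}, 1}, lower = {\frac{11}{2}}, C = -\frac{6}{7}. Verdict: Kummer's theorem (I3) matches (x = -1; c = \frac{11}{2} equals 1+a-b for upper {-\frac{7}{2}, 1}: listed pattern). Its exact value is \left(-\frac{135}{256}\right) \cdot \pi.

Structural cue: t_0 = -\frac{6}{7} here, and the odd product 1*3*...*(2k-1) (prefactor -6/7) is 2^k (1/2)_k.
Ratio: r(k) = -1 * (k-\frac{7}{2}) (k+1) / [(k+\frac{11}{2}) (k+1)] - rational in k. x = -1; t_0 = -\frac{6}{7}; negate the roots.


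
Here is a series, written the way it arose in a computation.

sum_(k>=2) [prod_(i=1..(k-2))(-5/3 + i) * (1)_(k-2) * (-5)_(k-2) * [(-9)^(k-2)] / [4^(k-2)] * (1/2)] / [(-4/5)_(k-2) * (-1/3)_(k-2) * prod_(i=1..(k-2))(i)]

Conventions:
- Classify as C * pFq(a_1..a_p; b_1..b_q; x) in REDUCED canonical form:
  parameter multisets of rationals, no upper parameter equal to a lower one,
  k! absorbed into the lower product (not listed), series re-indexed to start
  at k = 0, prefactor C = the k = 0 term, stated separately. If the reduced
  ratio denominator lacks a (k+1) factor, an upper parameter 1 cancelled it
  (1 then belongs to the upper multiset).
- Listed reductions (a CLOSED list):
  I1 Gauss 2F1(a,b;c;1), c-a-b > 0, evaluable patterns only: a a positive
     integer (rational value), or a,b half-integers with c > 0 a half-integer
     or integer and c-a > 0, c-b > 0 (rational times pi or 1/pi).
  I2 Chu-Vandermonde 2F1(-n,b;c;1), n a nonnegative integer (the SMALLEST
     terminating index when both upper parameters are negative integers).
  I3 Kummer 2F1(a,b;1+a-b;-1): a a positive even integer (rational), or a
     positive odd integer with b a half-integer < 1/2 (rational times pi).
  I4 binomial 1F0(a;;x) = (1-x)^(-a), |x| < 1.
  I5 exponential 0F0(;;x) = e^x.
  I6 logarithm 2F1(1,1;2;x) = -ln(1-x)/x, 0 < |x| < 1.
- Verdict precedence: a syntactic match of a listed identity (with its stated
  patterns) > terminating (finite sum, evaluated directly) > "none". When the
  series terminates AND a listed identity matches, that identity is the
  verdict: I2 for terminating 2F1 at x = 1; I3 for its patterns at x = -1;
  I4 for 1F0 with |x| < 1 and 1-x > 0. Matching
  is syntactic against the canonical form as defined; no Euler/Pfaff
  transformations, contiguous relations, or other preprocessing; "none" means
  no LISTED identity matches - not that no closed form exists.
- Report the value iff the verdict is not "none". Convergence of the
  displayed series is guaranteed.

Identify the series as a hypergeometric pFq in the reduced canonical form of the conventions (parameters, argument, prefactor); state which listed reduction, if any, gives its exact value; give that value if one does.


Key observation: x = (-9/4) and the running product (C = 1/2, x = -9/4) telescopes to a rising factorial.
Adjacent-term ratio: r(k) = (-9/4) * (k-5) (k-2/3) (k+1) / [(k-4/5) (k-1/3) (k+1)] - rational in k, leading ratio (-9/4); with t_0 = 1/2, classification follows.

The series (x = -9/4) is 3F2: upper {-5, -2/3, 1}, lower {-4/5, -1/3}, prefactor 1/2. Verdict: terminating - upper parameter -5 makes this a finite sum (last index 5), evaluated exactly. Exact value: -23516102711/3964928.
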